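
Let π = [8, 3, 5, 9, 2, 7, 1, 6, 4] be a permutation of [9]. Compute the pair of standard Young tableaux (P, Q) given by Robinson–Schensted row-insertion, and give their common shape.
P = [1, 4, 6] / [2, 5] / [3, 7] / [8, 9];  Q = [1, 3, 4] / [2, 6] / [5, 8] / [7, 9];  common shape = (3, 2, 2, 2)

Row-insert the values π_1, π_2, … into P one at a time, bumping the leftmost entry strictly greater than the inserted value down to the next row. The recording tableau Q records, in position (i, j), the step at which that cell was added to P.
  Insert 8 (step 1): P = [8];  Q = [1]
  Insert 3 (step 2): P = [3] / [8];  Q = [1] / [2]
  Insert 5 (step 3): P = [3, 5] / [8];  Q = [1, 3] / [2]
  Insert 9 (step 4): P = [3, 5, 9] / [8];  Q = [1, 3, 4] / [2]
  Insert 2 (step 5): P = [2, 5, 9] / [3] / [8];  Q = [1, 3, 4] / [2] / [5]
  Insert 7 (step 6): P = [2, 5, 7] / [3, 9] / [8];  Q = [1, 3, 4] / [2, 6] / [5]
  Insert 1 (step 7): P = [1, 5, 7] / [2, 9] / [3] / [8];  Q = [1, 3, 4] / [2, 6] / [5] / [7]
  Insert 6 (step 8): P = [1, 5, 6] / [2, 7] / [3, 9] / [8];  Q = [1, 3, 4] / [2, 6] / [5, 8] / [7]
  Insert 4 (step 9): P = [1, 4, 6] / [2, 5] / [3, 7] / [8, 9];  Q = [1, 3, 4] / [2, 6] / [5, 8] / [7, 9]
Final shape: (3, 2, 2, 2).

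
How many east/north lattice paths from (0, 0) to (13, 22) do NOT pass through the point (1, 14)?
Number of paths = 1474448250

Total paths from (0, 0) to (13, 22): C(35, 13) = 1476337800. Paths through (1, 14): (paths (0, 0) → (1, 14)) × (paths (1, 14) → (13, 22)) = C(15, 1) · C(20, 12) = 15 · 125970 = 1889550. Avoidance count = 1476337800 − 1889550 = 1474448250.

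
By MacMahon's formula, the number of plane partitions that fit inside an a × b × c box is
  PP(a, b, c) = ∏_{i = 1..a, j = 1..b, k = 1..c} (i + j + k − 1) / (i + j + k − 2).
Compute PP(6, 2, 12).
PP(6, 2, 12) = 71954064

Evaluate the triple product over i = 1..6, j = 1..2, k = 1..12. The factors are (2/1) · (3/2) · (4/3) · (5/4) · (6/5) · (7/6) · (8/7) · (9/8) · … (144 factors total). The numerators and denominators telescope so the product is an integer; carrying out the multiplication exactly gives PP(6, 2, 12) = 71954064.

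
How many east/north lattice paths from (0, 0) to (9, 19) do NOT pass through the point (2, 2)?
Number of paths = 4830276

Total paths from (0, 0) to (9, 19): C(28, 9) = 6906900. Paths through (2, 2): (paths (0, 0) → (2, 2)) × (paths (2, 2) → (9, 19)) = C(4, 2) · C(24, 7) = 6 · 346104 = 2076624. Avoidance count = 6906900 − 2076624 = 4830276.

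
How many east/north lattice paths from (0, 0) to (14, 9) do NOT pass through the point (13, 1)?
Number of paths = 817064

Total paths from (0, 0) to (14, 9): C(23, 14) = 817190. Paths through (13, 1): (paths (0, 0) → (13, 1)) × (paths (13, 1) → (14, 9)) = C(14, 13) · C(9, 1) = 14 · 9 = 126. Avoidance count = 817190 − 126 = 817064.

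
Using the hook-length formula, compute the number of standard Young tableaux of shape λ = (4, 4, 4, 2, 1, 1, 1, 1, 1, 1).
# SYT of shape (4, 4, 4, 2, 1, 1, 1, 1, 1, 1) = 14244300

Hook-length formula: f^λ = n! / Π hook(c), product over all cells c of the Young diagram. For λ = (4, 4, 4, 2, 1, 1, 1, 1, 1, 1), n = 20 boxes. Hook lengths by row (left-to-right, top-to-bottom): [13, 6, 4, 3]; [12, 5, 3, 2]; [11, 4, 2, 1]; [8, 1]; [6]; [5]; [4]; [3]; [2]; [1]. Product of hooks = 170798284800. So f^λ = 20! / 170798284800 = 2432902008176640000 / 170798284800 = 14244300.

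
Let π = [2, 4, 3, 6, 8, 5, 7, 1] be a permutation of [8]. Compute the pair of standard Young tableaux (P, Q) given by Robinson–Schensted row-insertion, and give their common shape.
P = [1, 3, 5, 7] / [2, 6, 8] / [4];  Q = [1, 2, 4, 5] / [3, 6, 7] / [8];  common shape = (4, 3, 1)

Row-insert the values π_1, π_2, … into P one at a time, bumping the leftmost entry strictly greater than the inserted value down to the next row. The recording tableau Q records, in position (i, j), the step at which that cell was added to P.
  Insert 2 (step 1): P = [2];  Q = [1]
  Insert 4 (step 2): P = [2, 4];  Q = [1, 2]
  Insert 3 (step 3): P = [2, 3] / [4];  Q = [1, 2] / [3]
  Insert 6 (step 4): P = [2, 3, 6] / [4];  Q = [1, 2, 4] / [3]
  Insert 8 (step 5): P = [2, 3, 6, 8] / [4];  Q = [1, 2, 4, 5] / [3]
  Insert 5 (step 6): P = [2, 3, 5, 8] / [4, 6];  Q = [1, 2, 4, 5] / [3, 6]
  Insert 7 (step 7): P = [2, 3, 5, 7] / [4, 6, 8];  Q = [1, 2, 4, 5] / [3, 6, 7]
  Insert 1 (step 8): P = [1, 3, 5, 7] / [2, 6, 8] / [4];  Q = [1, 2, 4, 5] / [3, 6, 7] / [8]
Final shape: (4, 3, 1).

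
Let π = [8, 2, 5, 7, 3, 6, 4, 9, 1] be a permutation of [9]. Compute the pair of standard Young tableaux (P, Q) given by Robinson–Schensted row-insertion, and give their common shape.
P = [1, 3, 4, 9] / [2, 6] / [5] / [7] / [8];  Q = [1, 3, 4, 8] / [2, 6] / [5] / [7] / [9];  common shape = (4, 2, 1, 1, 1)

Row-insert the values π_1, π_2, … into P one at a time, bumping the leftmost entry strictly greater than the inserted value down to the next row. The recording tableau Q records, in position (i, j), the step at which that cell was added to P.
  Insert 8 (step 1): P = [8];  Q = [1]
  Insert 2 (step 2): P = [2] / [8];  Q = [1] / [2]
  Insert 5 (step 3): P = [2, 5] / [8];  Q = [1, 3] / [2]
  Insert 7 (step 4): P = [2, 5, 7] / [8];  Q = [1, 3, 4] / [2]
  Insert 3 (step 5): P = [2, 3, 7] / [5] / [8];  Q = [1, 3, 4] / [2] / [5]
  Insert 6 (step 6): P = [2, 3, 6] / [5, 7] / [8];  Q = [1, 3, 4] / [2, 6] / [5]
  Insert 4 (step 7): P = [2, 3, 4] / [5, 6] / [7] / [8];  Q = [1, 3, 4] / [2, 6] / [5] / [7]
  Insert 9 (step 8): P = [2, 3, 4, 9] / [5, 6] / [7] / [8];  Q = [1, 3, 4, 8] / [2, 6] / [5] / [7]
  Insert 1 (step 9): P = [1, 3, 4, 9] / [2, 6] / [5] / [7] / [8];  Q = [1, 3, 4, 8] / [2, 6] / [5] / [7] / [9]
Final shape: (4, 2, 1, 1, 1).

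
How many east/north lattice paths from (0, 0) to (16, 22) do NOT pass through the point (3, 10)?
Number of paths = 20752688630

Total paths from (0, 0) to (16, 22): C(38, 16) = 22239974430. Paths through (3, 10): (paths (0, 0) → (3, 10)) × (paths (3, 10) → (16, 22)) = C(13, 3) · C(25, 13) = 286 · 5200300 = 1487285800. Avoidance count = 22239974430 − 1487285800 = 20752688630.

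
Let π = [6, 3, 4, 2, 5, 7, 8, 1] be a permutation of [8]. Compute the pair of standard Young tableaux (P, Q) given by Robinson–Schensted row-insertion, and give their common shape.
P = [1, 4, 5, 7, 8] / [2] / [3] / [6];  Q = [1, 3, 5, 6, 7] / [2] / [4] / [8];  common shape = (5, 1, 1, 1)

Row-insert the values π_1, π_2, … into P one at a time, bumping the leftmost entry strictly greater than the inserted value down to the next row. The recording tableau Q records, in position (i, j), the step at which that cell was added to P.
  Insert 6 (step 1): P = [6];  Q = [1]
  Insert 3 (step 2): P = [3] / [6];  Q = [1] / [2]
  Insert 4 (step 3): P = [3, 4] / [6];  Q = [1, 3] / [2]
  Insert 2 (step 4): P = [2, 4] / [3] / [6];  Q = [1, 3] / [2] / [4]
  Insert 5 (step 5): P = [2, 4, 5] / [3] / [6];  Q = [1, 3, 5] / [2] / [4]
  Insert 7 (step 6): P = [2, 4, 5, 7] / [3] / [6];  Q = [1, 3, 5, 6] / [2] / [4]
  Insert 8 (step 7): P = [2, 4, 5, 7, 8] / [3] / [6];  Q = [1, 3, 5, 6, 7] / [2] / [4]
  Insert 1 (step 8): P = [1, 4, 5, 7, 8] / [2] / [3] / [6];  Q = [1, 3, 5, 6, 7] / [2] / [4] / [8]
Final shape: (5, 1, 1, 1).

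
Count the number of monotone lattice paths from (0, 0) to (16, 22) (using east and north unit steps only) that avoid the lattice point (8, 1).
Number of paths = 22201345125

Total paths from (0, 0) to (16, 22): C(38, 16) = 22239974430. Paths through (8, 1): (paths (0, 0) → (8, 1)) × (paths (8, 1) → (16, 22)) = C(9, 8) · C(29, 8) = 9 · 4292145 = 38629305. Avoidance count = 22239974430 − 38629305 = 22201345125.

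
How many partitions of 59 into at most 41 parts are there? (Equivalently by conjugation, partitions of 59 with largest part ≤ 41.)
p(59, parts ≤ 41) = 830608

Use the recurrence p(n, m) = p(n, m−1) + p(n−m, m): either the largest part is < m (count p(n, m−1)) or the largest part is exactly m (remove one copy of m, count p(n−m, m)). With p(0, ·) = 1 this gives p(59, parts ≤ 41) = 830608. (By conjugating Young diagrams, this also counts partitions of 59 into at most 41 parts.)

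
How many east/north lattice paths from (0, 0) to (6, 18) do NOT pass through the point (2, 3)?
Number of paths = 95836

Total paths from (0, 0) to (6, 18): C(24, 6) = 134596. Paths through (2, 3): (paths (0, 0) → (2, 3)) × (paths (2, 3) → (6, 18)) = C(5, 2) · C(19, 4) = 10 · 3876 = 38760. Avoidance count = 134596 − 38760 = 95836.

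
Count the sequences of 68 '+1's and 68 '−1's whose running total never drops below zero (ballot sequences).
C_68 = 86218923998960285726185640663701108500

These ballot sequences are counted by the Catalan number C_n = (1/(n + 1)) · C(2n, n). For n = 68: C_68 = (1/69) · C(136, 68) = 5949105755928259715106809205795376486500/69 = 86218923998960285726185640663701108500.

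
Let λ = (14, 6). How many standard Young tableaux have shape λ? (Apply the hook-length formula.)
# SYT of shape (14, 6) = 23256

Hook-length formula: f^λ = n! / Π hook(c), product over all cells c of the Young diagram. For λ = (14, 6), n = 20 boxes. Hook lengths by row (left-to-right, top-to-bottom): [15, 14, 13, 12, 11, 10, 8, 7, 6, 5, 4, 3, 2, 1]; [6, 5, 4, 3, 2, 1]. Product of hooks = 104613949440000. So f^λ = 20! / 104613949440000 = 2432902008176640000 / 104613949440000 = 23256.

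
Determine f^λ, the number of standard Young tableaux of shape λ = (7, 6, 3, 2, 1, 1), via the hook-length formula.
# SYT of shape (7, 6, 3, 2, 1, 1) = 177365760

Hook-length formula: f^λ = n! / Π hook(c), product over all cells c of the Young diagram. For λ = (7, 6, 3, 2, 1, 1), n = 20 boxes. Hook lengths by row (left-to-right, top-to-bottom): [12, 9, 7, 5, 4, 3, 1]; [10, 7, 5, 3, 2, 1]; [6, 3, 1]; [4, 1]; [2]; [1]. Product of hooks = 13716864000. So f^λ = 20! / 13716864000 = 2432902008176640000 / 13716864000 = 177365760.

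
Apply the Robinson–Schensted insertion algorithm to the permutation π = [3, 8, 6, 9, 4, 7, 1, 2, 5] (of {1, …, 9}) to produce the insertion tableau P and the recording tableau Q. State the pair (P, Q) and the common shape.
P = [1, 2, 5] / [3, 4, 7] / [6, 9] / [8];  Q = [1, 2, 4] / [3, 6, 9] / [5, 8] / [7];  common shape = (3, 3, 2, 1)

Row-insert the values π_1, π_2, … into P one at a time, bumping the leftmost entry strictly greater than the inserted value down to the next row. The recording tableau Q records, in position (i, j), the step at which that cell was added to P.
  Insert 3 (step 1): P = [3];  Q = [1]
  Insert 8 (step 2): P = [3, 8];  Q = [1, 2]
  Insert 6 (step 3): P = [3, 6] / [8];  Q = [1, 2] / [3]
  Insert 9 (step 4): P = [3, 6, 9] / [8];  Q = [1, 2, 4] / [3]
  Insert 4 (step 5): P = [3, 4, 9] / [6] / [8];  Q = [1, 2, 4] / [3] / [5]
  Insert 7 (step 6): P = [3, 4, 7] / [6, 9] / [8];  Q = [1, 2, 4] / [3, 6] / [5]
  Insert 1 (step 7): P = [1, 4, 7] / [3, 9] / [6] / [8];  Q = [1, 2, 4] / [3, 6] / [5] / [7]
  Insert 2 (step 8): P = [1, 2, 7] / [3, 4] / [6, 9] / [8];  Q = [1, 2, 4] / [3, 6] / [5, 8] / [7]
  Insert 5 (step 9): P = [1, 2, 5] / [3, 4, 7] / [6, 9] / [8];  Q = [1, 2, 4] / [3, 6, 9] / [5, 8] / [7]
Final shape: (3, 3, 2, 1).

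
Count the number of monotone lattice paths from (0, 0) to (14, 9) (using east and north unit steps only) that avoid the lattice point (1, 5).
Number of paths = 802910

Total paths from (0, 0) to (14, 9): C(23, 14) = 817190. Paths through (1, 5): (paths (0, 0) → (1, 5)) × (paths (1, 5) → (14, 9)) = C(6, 1) · C(17, 13) = 6 · 2380 = 14280. Avoidance count = 817190 − 14280 = 802910.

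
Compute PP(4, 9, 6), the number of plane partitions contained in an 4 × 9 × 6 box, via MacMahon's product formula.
PP(4, 9, 6) = 559299781040

Evaluate the triple product over i = 1..4, j = 1..9, k = 1..6. The factors are (2/1) · (3/2) · (4/3) · (5/4) · (6/5) · (7/6) · (3/2) · (4/3) · … (216 factors total). The numerators and denominators telescope so the product is an integer; carrying out the multiplication exactly gives PP(4, 9, 6) = 559299781040.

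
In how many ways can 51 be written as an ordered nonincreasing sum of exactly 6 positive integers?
p(51, 6 parts) = 5942

Partitions of n into exactly k parts are in bijection with partitions of n − k into at most k parts (subtract 1 from each part). So p(51, exactly 6) = p(45, parts ≤ 6). Computing via the recurrence p(m, j) = p(m, j−1) + p(m−j, j) gives 5942.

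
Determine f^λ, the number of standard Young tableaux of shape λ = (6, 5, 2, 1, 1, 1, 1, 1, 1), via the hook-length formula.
# SYT of shape (6, 5, 2, 1, 1, 1, 1, 1, 1) = 9976824

Hook-length formula: f^λ = n! / Π hook(c), product over all cells c of the Young diagram. For λ = (6, 5, 2, 1, 1, 1, 1, 1, 1), n = 19 boxes. Hook lengths by row (left-to-right, top-to-bottom): [14, 7, 5, 4, 3, 1]; [12, 5, 3, 2, 1]; [8, 1]; [6]; [5]; [4]; [3]; [2]; [1]. Product of hooks = 12192768000. So f^λ = 19! / 12192768000 = 121645100408832000 / 12192768000 = 9976824.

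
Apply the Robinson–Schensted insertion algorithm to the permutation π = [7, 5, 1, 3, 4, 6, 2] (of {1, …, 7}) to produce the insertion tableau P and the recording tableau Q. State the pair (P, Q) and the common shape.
P = [1, 2, 4, 6] / [3] / [5] / [7];  Q = [1, 4, 5, 6] / [2] / [3] / [7];  common shape = (4, 1, 1, 1)

Row-insert the values π_1, π_2, … into P one at a time, bumping the leftmost entry strictly greater than the inserted value down to the next row. The recording tableau Q records, in position (i, j), the step at which that cell was added to P.
  Insert 7 (step 1): P = [7];  Q = [1]
  Insert 5 (step 2): P = [5] / [7];  Q = [1] / [2]
  Insert 1 (step 3): P = [1] / [5] / [7];  Q = [1] / [2] / [3]
  Insert 3 (step 4): P = [1, 3] / [5] / [7];  Q = [1, 4] / [2] / [3]
  Insert 4 (step 5): P = [1, 3, 4] / [5] / [7];  Q = [1, 4, 5] / [2] / [3]
  Insert 6 (step 6): P = [1, 3, 4, 6] / [5] / [7];  Q = [1, 4, 5, 6] / [2] / [3]
  Insert 2 (step 7): P = [1, 2, 4, 6] / [3] / [5] / [7];  Q = [1, 4, 5, 6] / [2] / [3] / [7]
Final shape: (4, 1, 1, 1).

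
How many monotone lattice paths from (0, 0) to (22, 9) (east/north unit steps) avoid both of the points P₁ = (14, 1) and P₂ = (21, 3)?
Number of paths = 19956637

Inclusion–exclusion. Total paths: C(31, 22) = 20160075. Through P₁: C(15, 14)·C(16, 8) = 193050. Through P₂: C(24, 21)·C(7, 1) = 14168. Since P₁ is strictly southwest of P₂, a monotone path through both must visit P₁ then P₂; paths through both = C(15, 14)·C(9, 7)·C(7, 1) = 3780. Avoid both = 20160075 − 193050 − 14168 + 3780 = 19956637.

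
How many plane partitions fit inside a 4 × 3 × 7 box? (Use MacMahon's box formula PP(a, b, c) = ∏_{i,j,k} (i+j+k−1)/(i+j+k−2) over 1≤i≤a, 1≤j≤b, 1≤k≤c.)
PP(4, 3, 7) = 1557270

Evaluate the triple product over i = 1..4, j = 1..3, k = 1..7. The factors are (2/1) · (3/2) · (4/3) · (5/4) · (6/5) · (7/6) · (8/7) · (3/2) · … (84 factors total). The numerators and denominators telescope so the product is an integer; carrying out the multiplication exactly gives PP(4, 3, 7) = 1557270.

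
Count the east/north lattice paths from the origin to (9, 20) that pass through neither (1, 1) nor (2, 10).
Number of paths = 4680247

Inclusion–exclusion. Total paths: C(29, 9) = 10015005. Through P₁: C(2, 1)·C(27, 8) = 4440150. Through P₂: C(12, 2)·C(17, 7) = 1283568. Since P₁ is strictly southwest of P₂, a monotone path through both must visit P₁ then P₂; paths through both = C(2, 1)·C(10, 1)·C(17, 7) = 388960. Avoid both = 10015005 − 4440150 − 1283568 + 388960 = 4680247.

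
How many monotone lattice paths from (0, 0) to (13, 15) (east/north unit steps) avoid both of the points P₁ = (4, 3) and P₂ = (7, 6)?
Number of paths = 22069530

Inclusion–exclusion. Total paths: C(28, 13) = 37442160. Through P₁: C(7, 4)·C(21, 9) = 10287550. Through P₂: C(13, 7)·C(15, 6) = 8588580. Since P₁ is strictly southwest of P₂, a monotone path through both must visit P₁ then P₂; paths through both = C(7, 4)·C(6, 3)·C(15, 6) = 3503500. Avoid both = 37442160 − 10287550 − 8588580 + 3503500 = 22069530.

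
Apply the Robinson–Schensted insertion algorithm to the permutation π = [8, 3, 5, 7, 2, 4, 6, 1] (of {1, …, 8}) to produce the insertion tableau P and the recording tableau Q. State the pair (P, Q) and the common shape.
P = [1, 4, 6] / [2, 5, 7] / [3] / [8];  Q = [1, 3, 4] / [2, 6, 7] / [5] / [8];  common shape = (3, 3, 1, 1)

Row-insert the values π_1, π_2, … into P one at a time, bumping the leftmost entry strictly greater than the inserted value down to the next row. The recording tableau Q records, in position (i, j), the step at which that cell was added to P.
  Insert 8 (step 1): P = [8];  Q = [1]
  Insert 3 (step 2): P = [3] / [8];  Q = [1] / [2]
  Insert 5 (step 3): P = [3, 5] / [8];  Q = [1, 3] / [2]
  Insert 7 (step 4): P = [3, 5, 7] / [8];  Q = [1, 3, 4] / [2]
  Insert 2 (step 5): P = [2, 5, 7] / [3] / [8];  Q = [1, 3, 4] / [2] / [5]
  Insert 4 (step 6): P = [2, 4, 7] / [3, 5] / [8];  Q = [1, 3, 4] / [2, 6] / [5]
  Insert 6 (step 7): P = [2, 4, 6] / [3, 5, 7] / [8];  Q = [1, 3, 4] / [2, 6, 7] / [5]
  Insert 1 (step 8): P = [1, 4, 6] / [2, 5, 7] / [3] / [8];  Q = [1, 3, 4] / [2, 6, 7] / [5] / [8]
Final shape: (3, 3, 1, 1).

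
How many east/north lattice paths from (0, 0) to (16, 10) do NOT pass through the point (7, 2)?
Number of paths = 4436575

Total paths from (0, 0) to (16, 10): C(26, 16) = 5311735. Paths through (7, 2): (paths (0, 0) → (7, 2)) × (paths (7, 2) → (16, 10)) = C(9, 7) · C(17, 9) = 36 · 24310 = 875160. Avoidance count = 5311735 − 875160 = 4436575.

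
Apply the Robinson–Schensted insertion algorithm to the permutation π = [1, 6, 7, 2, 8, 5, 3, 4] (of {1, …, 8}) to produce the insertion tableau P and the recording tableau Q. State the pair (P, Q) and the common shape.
P = [1, 2, 3, 4] / [5, 7, 8] / [6];  Q = [1, 2, 3, 5] / [4, 6, 8] / [7];  common shape = (4, 3, 1)

Row-insert the values π_1, π_2, … into P one at a time, bumping the leftmost entry strictly greater than the inserted value down to the next row. The recording tableau Q records, in position (i, j), the step at which that cell was added to P.
  Insert 1 (step 1): P = [1];  Q = [1]
  Insert 6 (step 2): P = [1, 6];  Q = [1, 2]
  Insert 7 (step 3): P = [1, 6, 7];  Q = [1, 2, 3]
  Insert 2 (step 4): P = [1, 2, 7] / [6];  Q = [1, 2, 3] / [4]
  Insert 8 (step 5): P = [1, 2, 7, 8] / [6];  Q = [1, 2, 3, 5] / [4]
  Insert 5 (step 6): P = [1, 2, 5, 8] / [6, 7];  Q = [1, 2, 3, 5] / [4, 6]
  Insert 3 (step 7): P = [1, 2, 3, 8] / [5, 7] / [6];  Q = [1, 2, 3, 5] / [4, 6] / [7]
  Insert 4 (step 8): P = [1, 2, 3, 4] / [5, 7, 8] / [6];  Q = [1, 2, 3, 5] / [4, 6, 8] / [7]
Final shape: (4, 3, 1).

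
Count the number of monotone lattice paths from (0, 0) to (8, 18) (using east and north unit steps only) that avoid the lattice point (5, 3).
Number of paths = 1516579

Total paths from (0, 0) to (8, 18): C(26, 8) = 1562275. Paths through (5, 3): (paths (0, 0) → (5, 3)) × (paths (5, 3) → (8, 18)) = C(8, 5) · C(18, 3) = 56 · 816 = 45696. Avoidance count = 1562275 − 45696 = 1516579.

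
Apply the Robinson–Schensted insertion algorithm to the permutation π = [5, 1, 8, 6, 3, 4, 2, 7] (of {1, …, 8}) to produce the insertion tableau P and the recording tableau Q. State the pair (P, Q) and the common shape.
P = [1, 2, 4, 7] / [3, 6] / [5] / [8];  Q = [1, 3, 6, 8] / [2, 4] / [5] / [7];  common shape = (4, 2, 1, 1)

Row-insert the values π_1, π_2, … into P one at a time, bumping the leftmost entry strictly greater than the inserted value down to the next row. The recording tableau Q records, in position (i, j), the step at which that cell was added to P.
  Insert 5 (step 1): P = [5];  Q = [1]
  Insert 1 (step 2): P = [1] / [5];  Q = [1] / [2]
  Insert 8 (step 3): P = [1, 8] / [5];  Q = [1, 3] / [2]
  Insert 6 (step 4): P = [1, 6] / [5, 8];  Q = [1, 3] / [2, 4]
  Insert 3 (step 5): P = [1, 3] / [5, 6] / [8];  Q = [1, 3] / [2, 4] / [5]
  Insert 4 (step 6): P = [1, 3, 4] / [5, 6] / [8];  Q = [1, 3, 6] / [2, 4] / [5]
  Insert 2 (step 7): P = [1, 2, 4] / [3, 6] / [5] / [8];  Q = [1, 3, 6] / [2, 4] / [5] / [7]
  Insert 7 (step 8): P = [1, 2, 4, 7] / [3, 6] / [5] / [8];  Q = [1, 3, 6, 8] / [2, 4] / [5] / [7]
Final shape: (4, 2, 1, 1).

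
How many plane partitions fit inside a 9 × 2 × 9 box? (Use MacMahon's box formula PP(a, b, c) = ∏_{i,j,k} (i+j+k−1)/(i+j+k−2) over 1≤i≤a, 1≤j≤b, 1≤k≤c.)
PP(9, 2, 9) = 449141836

Evaluate the triple product over i = 1..9, j = 1..2, k = 1..9. The factors are (2/1) · (3/2) · (4/3) · (5/4) · (6/5) · (7/6) · (8/7) · (9/8) · … (162 factors total). The numerators and denominators telescope so the product is an integer; carrying out the multiplication exactly gives PP(9, 2, 9) = 449141836.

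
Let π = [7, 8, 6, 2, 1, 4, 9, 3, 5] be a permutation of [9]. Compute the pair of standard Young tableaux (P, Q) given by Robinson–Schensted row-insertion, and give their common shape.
P = [1, 3, 5] / [2, 4, 9] / [6, 8] / [7];  Q = [1, 2, 7] / [3, 6, 9] / [4, 8] / [5];  common shape = (3, 3, 2, 1)

Row-insert the values π_1, π_2, … into P one at a time, bumping the leftmost entry strictly greater than the inserted value down to the next row. The recording tableau Q records, in position (i, j), the step at which that cell was added to P.
  Insert 7 (step 1): P = [7];  Q = [1]
  Insert 8 (step 2): P = [7, 8];  Q = [1, 2]
  Insert 6 (step 3): P = [6, 8] / [7];  Q = [1, 2] / [3]
  Insert 2 (step 4): P = [2, 8] / [6] / [7];  Q = [1, 2] / [3] / [4]
  Insert 1 (step 5): P = [1, 8] / [2] / [6] / [7];  Q = [1, 2] / [3] / [4] / [5]
  Insert 4 (step 6): P = [1, 4] / [2, 8] / [6] / [7];  Q = [1, 2] / [3, 6] / [4] / [5]
  Insert 9 (step 7): P = [1, 4, 9] / [2, 8] / [6] / [7];  Q = [1, 2, 7] / [3, 6] / [4] / [5]
  Insert 3 (step 8): P = [1, 3, 9] / [2, 4] / [6, 8] / [7];  Q = [1, 2, 7] / [3, 6] / [4, 8] / [5]
  Insert 5 (step 9): P = [1, 3, 5] / [2, 4, 9] / [6, 8] / [7];  Q = [1, 2, 7] / [3, 6, 9] / [4, 8] / [5]
Final shape: (3, 3, 2, 1).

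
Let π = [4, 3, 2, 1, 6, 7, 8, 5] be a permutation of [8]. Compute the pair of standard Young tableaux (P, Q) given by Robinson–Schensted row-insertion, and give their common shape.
P = [1, 5, 7, 8] / [2, 6] / [3] / [4];  Q = [1, 5, 6, 7] / [2, 8] / [3] / [4];  common shape = (4, 2, 1, 1)

Row-insert the values π_1, π_2, … into P one at a time, bumping the leftmost entry strictly greater than the inserted value down to the next row. The recording tableau Q records, in position (i, j), the step at which that cell was added to P.
  Insert 4 (step 1): P = [4];  Q = [1]
  Insert 3 (step 2): P = [3] / [4];  Q = [1] / [2]
  Insert 2 (step 3): P = [2] / [3] / [4];  Q = [1] / [2] / [3]
  Insert 1 (step 4): P = [1] / [2] / [3] / [4];  Q = [1] / [2] / [3] / [4]
  Insert 6 (step 5): P = [1, 6] / [2] / [3] / [4];  Q = [1, 5] / [2] / [3] / [4]
  Insert 7 (step 6): P = [1, 6, 7] / [2] / [3] / [4];  Q = [1, 5, 6] / [2] / [3] / [4]
  Insert 8 (step 7): P = [1, 6, 7, 8] / [2] / [3] / [4];  Q = [1, 5, 6, 7] / [2] / [3] / [4]
  Insert 5 (step 8): P = [1, 5, 7, 8] / [2, 6] / [3] / [4];  Q = [1, 5, 6, 7] / [2, 8] / [3] / [4]
Final shape: (4, 2, 1, 1).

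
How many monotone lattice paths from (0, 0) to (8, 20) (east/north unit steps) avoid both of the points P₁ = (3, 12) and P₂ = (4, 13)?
Number of paths = 2037420

Inclusion–exclusion. Total paths: C(28, 8) = 3108105. Through P₁: C(15, 3)·C(13, 5) = 585585. Through P₂: C(17, 4)·C(11, 4) = 785400. Since P₁ is strictly southwest of P₂, a monotone path through both must visit P₁ then P₂; paths through both = C(15, 3)·C(2, 1)·C(11, 4) = 300300. Avoid both = 3108105 − 585585 − 785400 + 300300 = 2037420.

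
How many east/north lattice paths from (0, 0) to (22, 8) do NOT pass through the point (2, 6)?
Number of paths = 5846457

Total paths from (0, 0) to (22, 8): C(30, 22) = 5852925. Paths through (2, 6): (paths (0, 0) → (2, 6)) × (paths (2, 6) → (22, 8)) = C(8, 2) · C(22, 20) = 28 · 231 = 6468. Avoidance count = 5852925 − 6468 = 5846457.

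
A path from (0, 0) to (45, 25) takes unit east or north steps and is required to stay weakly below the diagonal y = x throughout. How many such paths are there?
Number of paths = 2947195590791312952

By the reflection principle (André's argument), the number of monotone paths to (45, 25) with n ≤ m that never go above y = x is C(70, 45) − C(70, 46) = 6455761770304780752 − 3508566179513467800 = 2947195590791312952.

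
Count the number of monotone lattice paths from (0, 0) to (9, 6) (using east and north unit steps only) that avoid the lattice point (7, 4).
Number of paths = 3025

Total paths from (0, 0) to (9, 6): C(15, 9) = 5005. Paths through (7, 4): (paths (0, 0) → (7, 4)) × (paths (7, 4) → (9, 6)) = C(11, 7) · C(4, 2) = 330 · 6 = 1980. Avoidance count = 5005 − 1980 = 3025.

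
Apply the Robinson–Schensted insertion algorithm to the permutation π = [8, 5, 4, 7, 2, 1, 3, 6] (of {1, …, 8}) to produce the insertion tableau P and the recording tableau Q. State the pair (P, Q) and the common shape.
P = [1, 3, 6] / [2, 7] / [4] / [5] / [8];  Q = [1, 4, 8] / [2, 7] / [3] / [5] / [6];  common shape = (3, 2, 1, 1, 1)

Row-insert the values π_1, π_2, … into P one at a time, bumping the leftmost entry strictly greater than the inserted value down to the next row. The recording tableau Q records, in position (i, j), the step at which that cell was added to P.
  Insert 8 (step 1): P = [8];  Q = [1]
  Insert 5 (step 2): P = [5] / [8];  Q = [1] / [2]
  Insert 4 (step 3): P = [4] / [5] / [8];  Q = [1] / [2] / [3]
  Insert 7 (step 4): P = [4, 7] / [5] / [8];  Q = [1, 4] / [2] / [3]
  Insert 2 (step 5): P = [2, 7] / [4] / [5] / [8];  Q = [1, 4] / [2] / [3] / [5]
  Insert 1 (step 6): P = [1, 7] / [2] / [4] / [5] / [8];  Q = [1, 4] / [2] / [3] / [5] / [6]
  Insert 3 (step 7): P = [1, 3] / [2, 7] / [4] / [5] / [8];  Q = [1, 4] / [2, 7] / [3] / [5] / [6]
  Insert 6 (step 8): P = [1, 3, 6] / [2, 7] / [4] / [5] / [8];  Q = [1, 4, 8] / [2, 7] / [3] / [5] / [6]
Final shape: (3, 2, 1, 1, 1).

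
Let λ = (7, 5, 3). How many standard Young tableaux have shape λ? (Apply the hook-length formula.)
# SYT of shape (7, 5, 3) = 45045

Hook-length formula: f^λ = n! / Π hook(c), product over all cells c of the Young diagram. For λ = (7, 5, 3), n = 15 boxes. Hook lengths by row (left-to-right, top-to-bottom): [9, 8, 7, 5, 4, 2, 1]; [6, 5, 4, 2, 1]; [3, 2, 1]. Product of hooks = 29030400. So f^λ = 15! / 29030400 = 1307674368000 / 29030400 = 45045.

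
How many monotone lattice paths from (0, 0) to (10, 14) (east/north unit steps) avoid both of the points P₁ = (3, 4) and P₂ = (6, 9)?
Number of paths = 896906

Inclusion–exclusion. Total paths: C(24, 10) = 1961256. Through P₁: C(7, 3)·C(17, 7) = 680680. Through P₂: C(15, 6)·C(9, 4) = 630630. Since P₁ is strictly southwest of P₂, a monotone path through both must visit P₁ then P₂; paths through both = C(7, 3)·C(8, 3)·C(9, 4) = 246960. Avoid both = 1961256 − 680680 − 630630 + 246960 = 896906.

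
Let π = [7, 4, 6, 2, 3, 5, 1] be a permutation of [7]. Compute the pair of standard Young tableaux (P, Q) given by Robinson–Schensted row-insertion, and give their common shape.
P = [1, 3, 5] / [2, 6] / [4] / [7];  Q = [1, 3, 6] / [2, 5] / [4] / [7];  common shape = (3, 2, 1, 1)

Row-insert the values π_1, π_2, … into P one at a time, bumping the leftmost entry strictly greater than the inserted value down to the next row. The recording tableau Q records, in position (i, j), the step at which that cell was added to P.
  Insert 7 (step 1): P = [7];  Q = [1]
  Insert 4 (step 2): P = [4] / [7];  Q = [1] / [2]
  Insert 6 (step 3): P = [4, 6] / [7];  Q = [1, 3] / [2]
  Insert 2 (step 4): P = [2, 6] / [4] / [7];  Q = [1, 3] / [2] / [4]
  Insert 3 (step 5): P = [2, 3] / [4, 6] / [7];  Q = [1, 3] / [2, 5] / [4]
  Insert 5 (step 6): P = [2, 3, 5] / [4, 6] / [7];  Q = [1, 3, 6] / [2, 5] / [4]
  Insert 1 (step 7): P = [1, 3, 5] / [2, 6] / [4] / [7];  Q = [1, 3, 6] / [2, 5] / [4] / [7]
Final shape: (3, 2, 1, 1).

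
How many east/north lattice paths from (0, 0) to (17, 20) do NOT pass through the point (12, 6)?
Number of paths = 15689506518

Total paths from (0, 0) to (17, 20): C(37, 17) = 15905368710. Paths through (12, 6): (paths (0, 0) → (12, 6)) × (paths (12, 6) → (17, 20)) = C(18, 12) · C(19, 5) = 18564 · 11628 = 215862192. Avoidance count = 15905368710 − 215862192 = 15689506518.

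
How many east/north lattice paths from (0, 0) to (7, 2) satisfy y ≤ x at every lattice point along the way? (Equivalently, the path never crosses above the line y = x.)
Number of paths = 27

By the reflection principle (André's argument), the number of monotone paths to (7, 2) with n ≤ m that never go above y = x is C(9, 7) − C(9, 8) = 36 − 9 = 27.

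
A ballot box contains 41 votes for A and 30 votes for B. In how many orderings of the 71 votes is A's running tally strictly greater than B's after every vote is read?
Strict-lead orderings = 14849393674136062888

Total orderings of the 71 votes with 41 for A: C(71, 41) = 95846086442150951368. By the Bertrand ballot formula (Cycle Lemma / reflection principle), the number of orderings in which A is strictly ahead of B throughout is (p − q)/(p + q) · C(p + q, p) = (41 − 30)/(41 + 30) · 95846086442150951368 = 14849393674136062888.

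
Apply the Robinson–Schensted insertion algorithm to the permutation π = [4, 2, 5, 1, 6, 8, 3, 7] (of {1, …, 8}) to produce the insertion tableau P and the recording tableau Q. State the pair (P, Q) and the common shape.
P = [1, 3, 6, 7] / [2, 5, 8] / [4];  Q = [1, 3, 5, 6] / [2, 7, 8] / [4];  common shape = (4, 3, 1)

Row-insert the values π_1, π_2, … into P one at a time, bumping the leftmost entry strictly greater than the inserted value down to the next row. The recording tableau Q records, in position (i, j), the step at which that cell was added to P.
  Insert 4 (step 1): P = [4];  Q = [1]
  Insert 2 (step 2): P = [2] / [4];  Q = [1] / [2]
  Insert 5 (step 3): P = [2, 5] / [4];  Q = [1, 3] / [2]
  Insert 1 (step 4): P = [1, 5] / [2] / [4];  Q = [1, 3] / [2] / [4]
  Insert 6 (step 5): P = [1, 5, 6] / [2] / [4];  Q = [1, 3, 5] / [2] / [4]
  Insert 8 (step 6): P = [1, 5, 6, 8] / [2] / [4];  Q = [1, 3, 5, 6] / [2] / [4]
  Insert 3 (step 7): P = [1, 3, 6, 8] / [2, 5] / [4];  Q = [1, 3, 5, 6] / [2, 7] / [4]
  Insert 7 (step 8): P = [1, 3, 6, 7] / [2, 5, 8] / [4];  Q = [1, 3, 5, 6] / [2, 7, 8] / [4]
Final shape: (4, 3, 1).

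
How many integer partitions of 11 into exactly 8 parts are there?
p(11, 8 parts) = 3

Partitions of n into exactly k parts ↔ partitions of n − k into at most k parts (subtract 1 from each part). For n = 11, k = 8, the partitions are: 4+1+1+1+1+1+1+1, 3+2+1+1+1+1+1+1, 2+2+2+1+1+1+1+1. Count = 3.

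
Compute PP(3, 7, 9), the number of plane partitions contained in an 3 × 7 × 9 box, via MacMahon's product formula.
PP(3, 7, 9) = 24584605760

Evaluate the triple product over i = 1..3, j = 1..7, k = 1..9. The factors are (2/1) · (3/2) · (4/3) · (5/4) · (6/5) · (7/6) · (8/7) · (9/8) · … (189 factors total). The numerators and denominators telescope so the product is an integer; carrying out the multiplication exactly gives PP(3, 7, 9) = 24584605760.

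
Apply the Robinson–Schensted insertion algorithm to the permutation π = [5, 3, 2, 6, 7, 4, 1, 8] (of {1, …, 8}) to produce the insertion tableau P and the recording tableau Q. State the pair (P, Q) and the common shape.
P = [1, 4, 7, 8] / [2, 6] / [3] / [5];  Q = [1, 4, 5, 8] / [2, 6] / [3] / [7];  common shape = (4, 2, 1, 1)

Row-insert the values π_1, π_2, … into P one at a time, bumping the leftmost entry strictly greater than the inserted value down to the next row. The recording tableau Q records, in position (i, j), the step at which that cell was added to P.
  Insert 5 (step 1): P = [5];  Q = [1]
  Insert 3 (step 2): P = [3] / [5];  Q = [1] / [2]
  Insert 2 (step 3): P = [2] / [3] / [5];  Q = [1] / [2] / [3]
  Insert 6 (step 4): P = [2, 6] / [3] / [5];  Q = [1, 4] / [2] / [3]
  Insert 7 (step 5): P = [2, 6, 7] / [3] / [5];  Q = [1, 4, 5] / [2] / [3]
  Insert 4 (step 6): P = [2, 4, 7] / [3, 6] / [5];  Q = [1, 4, 5] / [2, 6] / [3]
  Insert 1 (step 7): P = [1, 4, 7] / [2, 6] / [3] / [5];  Q = [1, 4, 5] / [2, 6] / [3] / [7]
  Insert 8 (step 8): P = [1, 4, 7, 8] / [2, 6] / [3] / [5];  Q = [1, 4, 5, 8] / [2, 6] / [3] / [7]
Final shape: (4, 2, 1, 1).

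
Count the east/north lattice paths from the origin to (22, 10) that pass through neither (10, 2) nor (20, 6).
Number of paths = 53735760

Inclusion–exclusion. Total paths: C(32, 22) = 64512240. Through P₁: C(12, 10)·C(20, 12) = 8314020. Through P₂: C(26, 20)·C(6, 2) = 3453450. Since P₁ is strictly southwest of P₂, a monotone path through both must visit P₁ then P₂; paths through both = C(12, 10)·C(14, 10)·C(6, 2) = 990990. Avoid both = 64512240 − 8314020 − 3453450 + 990990 = 53735760.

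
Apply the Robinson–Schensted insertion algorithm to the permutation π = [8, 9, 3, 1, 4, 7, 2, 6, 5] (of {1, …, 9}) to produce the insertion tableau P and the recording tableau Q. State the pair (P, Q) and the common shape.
P = [1, 2, 5] / [3, 4, 6] / [7, 9] / [8];  Q = [1, 2, 6] / [3, 5, 8] / [4, 7] / [9];  common shape = (3, 3, 2, 1)

Row-insert the values π_1, π_2, … into P one at a time, bumping the leftmost entry strictly greater than the inserted value down to the next row. The recording tableau Q records, in position (i, j), the step at which that cell was added to P.
  Insert 8 (step 1): P = [8];  Q = [1]
  Insert 9 (step 2): P = [8, 9];  Q = [1, 2]
  Insert 3 (step 3): P = [3, 9] / [8];  Q = [1, 2] / [3]
  Insert 1 (step 4): P = [1, 9] / [3] / [8];  Q = [1, 2] / [3] / [4]
  Insert 4 (step 5): P = [1, 4] / [3, 9] / [8];  Q = [1, 2] / [3, 5] / [4]
  Insert 7 (step 6): P = [1, 4, 7] / [3, 9] / [8];  Q = [1, 2, 6] / [3, 5] / [4]
  Insert 2 (step 7): P = [1, 2, 7] / [3, 4] / [8, 9];  Q = [1, 2, 6] / [3, 5] / [4, 7]
  Insert 6 (step 8): P = [1, 2, 6] / [3, 4, 7] / [8, 9];  Q = [1, 2, 6] / [3, 5, 8] / [4, 7]
  Insert 5 (step 9): P = [1, 2, 5] / [3, 4, 6] / [7, 9] / [8];  Q = [1, 2, 6] / [3, 5, 8] / [4, 7] / [9]
Final shape: (3, 3, 2, 1).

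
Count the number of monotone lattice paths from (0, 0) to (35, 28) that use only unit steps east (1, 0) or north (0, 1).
Number of paths = 629308289804197437

A monotone lattice path from (0, 0) to (35, 28) consists of 35 east steps and 28 north steps in some order, so it is determined by which 35 of the 63 steps are east. The count is C(63, 35) = 629308289804197437.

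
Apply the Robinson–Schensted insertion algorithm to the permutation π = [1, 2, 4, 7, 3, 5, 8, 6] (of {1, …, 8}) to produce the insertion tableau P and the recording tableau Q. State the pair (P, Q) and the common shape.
P = [1, 2, 3, 5, 6] / [4, 7, 8];  Q = [1, 2, 3, 4, 7] / [5, 6, 8];  common shape = (5, 3)

Row-insert the values π_1, π_2, … into P one at a time, bumping the leftmost entry strictly greater than the inserted value down to the next row. The recording tableau Q records, in position (i, j), the step at which that cell was added to P.
  Insert 1 (step 1): P = [1];  Q = [1]
  Insert 2 (step 2): P = [1, 2];  Q = [1, 2]
  Insert 4 (step 3): P = [1, 2, 4];  Q = [1, 2, 3]
  Insert 7 (step 4): P = [1, 2, 4, 7];  Q = [1, 2, 3, 4]
  Insert 3 (step 5): P = [1, 2, 3, 7] / [4];  Q = [1, 2, 3, 4] / [5]
  Insert 5 (step 6): P = [1, 2, 3, 5] / [4, 7];  Q = [1, 2, 3, 4] / [5, 6]
  Insert 8 (step 7): P = [1, 2, 3, 5, 8] / [4, 7];  Q = [1, 2, 3, 4, 7] / [5, 6]
  Insert 6 (step 8): P = [1, 2, 3, 5, 6] / [4, 7, 8];  Q = [1, 2, 3, 4, 7] / [5, 6, 8]
Final shape: (5, 3).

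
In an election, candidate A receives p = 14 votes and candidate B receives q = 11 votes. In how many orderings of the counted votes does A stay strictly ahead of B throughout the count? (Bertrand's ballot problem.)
Strict-lead orderings = 534888

Total orderings of the 25 votes with 14 for A: C(25, 14) = 4457400. By the Bertrand ballot formula (Cycle Lemma / reflection principle), the number of orderings in which A is strictly ahead of B throughout is (p − q)/(p + q) · C(p + q, p) = (14 − 11)/(14 + 11) · 4457400 = 534888.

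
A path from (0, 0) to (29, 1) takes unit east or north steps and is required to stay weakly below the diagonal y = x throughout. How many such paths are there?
Number of paths = 29

By the reflection principle (André's argument), the number of monotone paths to (29, 1) with n ≤ m that never go above y = x is C(30, 29) − C(30, 30) = 30 − 1 = 29.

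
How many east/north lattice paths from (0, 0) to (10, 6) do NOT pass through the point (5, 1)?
Number of paths = 6496

Total paths from (0, 0) to (10, 6): C(16, 10) = 8008. Paths through (5, 1): (paths (0, 0) → (5, 1)) × (paths (5, 1) → (10, 6)) = C(6, 5) · C(10, 5) = 6 · 252 = 1512. Avoidance count = 8008 − 1512 = 6496.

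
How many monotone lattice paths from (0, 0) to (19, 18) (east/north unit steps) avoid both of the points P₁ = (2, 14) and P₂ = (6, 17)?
Number of paths = 17670559242

Inclusion–exclusion. Total paths: C(37, 19) = 17672631900. Through P₁: C(16, 2)·C(21, 17) = 718200. Through P₂: C(23, 6)·C(14, 13) = 1413258. Since P₁ is strictly southwest of P₂, a monotone path through both must visit P₁ then P₂; paths through both = C(16, 2)·C(7, 4)·C(14, 13) = 58800. Avoid both = 17672631900 − 718200 − 1413258 + 58800 = 17670559242.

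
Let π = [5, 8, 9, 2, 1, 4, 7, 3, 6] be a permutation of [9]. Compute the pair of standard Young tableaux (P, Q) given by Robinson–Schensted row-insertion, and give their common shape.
P = [1, 3, 6] / [2, 4, 7] / [5, 8, 9];  Q = [1, 2, 3] / [4, 6, 7] / [5, 8, 9];  common shape = (3, 3, 3)

Row-insert the values π_1, π_2, … into P one at a time, bumping the leftmost entry strictly greater than the inserted value down to the next row. The recording tableau Q records, in position (i, j), the step at which that cell was added to P.
  Insert 5 (step 1): P = [5];  Q = [1]
  Insert 8 (step 2): P = [5, 8];  Q = [1, 2]
  Insert 9 (step 3): P = [5, 8, 9];  Q = [1, 2, 3]
  Insert 2 (step 4): P = [2, 8, 9] / [5];  Q = [1, 2, 3] / [4]
  Insert 1 (step 5): P = [1, 8, 9] / [2] / [5];  Q = [1, 2, 3] / [4] / [5]
  Insert 4 (step 6): P = [1, 4, 9] / [2, 8] / [5];  Q = [1, 2, 3] / [4, 6] / [5]
  Insert 7 (step 7): P = [1, 4, 7] / [2, 8, 9] / [5];  Q = [1, 2, 3] / [4, 6, 7] / [5]
  Insert 3 (step 8): P = [1, 3, 7] / [2, 4, 9] / [5, 8];  Q = [1, 2, 3] / [4, 6, 7] / [5, 8]
  Insert 6 (step 9): P = [1, 3, 6] / [2, 4, 7] / [5, 8, 9];  Q = [1, 2, 3] / [4, 6, 7] / [5, 8, 9]
Final shape: (3, 3, 3).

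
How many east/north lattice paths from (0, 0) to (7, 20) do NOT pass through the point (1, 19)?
Number of paths = 887890

Total paths from (0, 0) to (7, 20): C(27, 7) = 888030. Paths through (1, 19): (paths (0, 0) → (1, 19)) × (paths (1, 19) → (7, 20)) = C(20, 1) · C(7, 6) = 20 · 7 = 140. Avoidance count = 888030 − 140 = 887890.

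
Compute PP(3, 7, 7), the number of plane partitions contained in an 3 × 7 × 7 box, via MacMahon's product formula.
PP(3, 7, 7) = 877262100

Evaluate the triple product over i = 1..3, j = 1..7, k = 1..7. The factors are (2/1) · (3/2) · (4/3) · (5/4) · (6/5) · (7/6) · (8/7) · (3/2) · … (147 factors total). The numerators and denominators telescope so the product is an integer; carrying out the multiplication exactly gives PP(3, 7, 7) = 877262100.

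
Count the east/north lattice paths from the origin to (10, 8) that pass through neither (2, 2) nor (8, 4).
Number of paths = 20835

Inclusion–exclusion. Total paths: C(18, 10) = 43758. Through P₁: C(4, 2)·C(14, 8) = 18018. Through P₂: C(12, 8)·C(6, 2) = 7425. Since P₁ is strictly southwest of P₂, a monotone path through both must visit P₁ then P₂; paths through both = C(4, 2)·C(8, 6)·C(6, 2) = 2520. Avoid both = 43758 − 18018 − 7425 + 2520 = 20835.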